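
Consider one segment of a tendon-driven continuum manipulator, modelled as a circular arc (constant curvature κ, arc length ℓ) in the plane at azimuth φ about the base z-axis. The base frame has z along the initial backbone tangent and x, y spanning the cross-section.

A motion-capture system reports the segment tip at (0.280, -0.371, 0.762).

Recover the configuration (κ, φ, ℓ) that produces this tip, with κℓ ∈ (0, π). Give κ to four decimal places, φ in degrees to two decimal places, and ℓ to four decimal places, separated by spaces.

1.1668 307.04 0.9388

ρ = √(x²+y²) = √(0.280² + -0.371²) = 0.46480
φ = atan2(y, x) mod 360° = atan2(-0.371, 0.280) = 307.0425°
|p|² = ρ² + z² = 0.46480² + 0.762² = 0.79669
κ = 2ρ / |p|² = 2×0.46480 / 0.79669 = 1.16684
θ = 2·atan2(ρ, z) = 2·atan2(0.46480, 0.762) = 1.09545 rad
ℓ = θ/κ = 1.09545/1.16684 = 0.93881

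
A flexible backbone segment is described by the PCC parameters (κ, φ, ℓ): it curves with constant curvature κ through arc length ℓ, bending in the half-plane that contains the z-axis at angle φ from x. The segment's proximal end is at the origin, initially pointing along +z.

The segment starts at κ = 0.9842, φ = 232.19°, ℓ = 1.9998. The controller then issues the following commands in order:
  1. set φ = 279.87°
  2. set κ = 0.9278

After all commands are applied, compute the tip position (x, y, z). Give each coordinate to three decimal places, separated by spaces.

0.237 -1.360 1.034

initial: κ=0.9842, φ=232.19°, ℓ=1.9998
cmd 1: set φ=279.87° → (κ,φ,ℓ)=(0.9842,279.87°,1.9998) → tip=(0.2416,-1.3884,0.9369)
cmd 2: set κ=0.9278 → (κ,φ,ℓ)=(0.9278,279.87°,1.9998) → tip=(0.2366,-1.3600,1.0345)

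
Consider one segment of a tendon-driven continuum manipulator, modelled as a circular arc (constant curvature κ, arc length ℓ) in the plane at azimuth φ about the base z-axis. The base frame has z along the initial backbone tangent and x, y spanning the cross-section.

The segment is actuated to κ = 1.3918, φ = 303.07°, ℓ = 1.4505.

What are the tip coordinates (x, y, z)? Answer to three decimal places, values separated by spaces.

0.562 -0.863 0.648

θ = κ·ℓ = 1.3918 × 1.4505 = 2.01881 rad
ρ = (1 − cos θ)/κ = (1 − -0.43317)/1.3918 = 1.02973
z = sin θ / κ = 0.90131/1.3918 = 0.64759
x = ρ cos φ = 1.02973 × cos(303.07°) = 0.56188
y = ρ sin φ = 1.02973 × sin(303.07°) = -0.86291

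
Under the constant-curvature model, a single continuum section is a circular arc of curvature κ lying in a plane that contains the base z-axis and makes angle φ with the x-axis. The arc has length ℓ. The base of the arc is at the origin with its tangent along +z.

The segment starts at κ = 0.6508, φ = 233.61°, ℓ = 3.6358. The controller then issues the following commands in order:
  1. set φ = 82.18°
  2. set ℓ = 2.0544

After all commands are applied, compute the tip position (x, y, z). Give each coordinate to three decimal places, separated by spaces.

initial: κ=0.6508, φ=233.61°, ℓ=3.6358
cmd 1: set φ=82.18° → (κ,φ,ℓ)=(0.6508,82.18°,3.6358) → tip=(0.3584,2.6094,1.0756)
cmd 2: set ℓ=2.0544 → (κ,φ,ℓ)=(0.6508,82.18°,2.0544) → tip=(0.1606,1.1696,1.4948)

0.161 1.170 1.495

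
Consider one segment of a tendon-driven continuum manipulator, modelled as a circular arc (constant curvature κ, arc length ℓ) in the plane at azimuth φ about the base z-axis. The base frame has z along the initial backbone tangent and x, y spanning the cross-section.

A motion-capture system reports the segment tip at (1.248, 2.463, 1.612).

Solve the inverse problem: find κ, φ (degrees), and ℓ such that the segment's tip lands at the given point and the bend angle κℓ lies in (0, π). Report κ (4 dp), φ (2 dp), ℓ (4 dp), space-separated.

ρ = √(x²+y²) = √(1.248² + 2.463²) = 2.76114
φ = atan2(y, x) mod 360° = atan2(2.463, 1.248) = 63.1287°
|p|² = ρ² + z² = 2.76114² + 1.612² = 10.22242
κ = 2ρ / |p|² = 2×2.76114 / 10.22242 = 0.54021
θ = 2·atan2(ρ, z) = 2·atan2(2.76114, 1.612) = 2.08472 rad
ℓ = θ/κ = 2.08472/0.54021 = 3.85908

0.5402 63.13 3.8591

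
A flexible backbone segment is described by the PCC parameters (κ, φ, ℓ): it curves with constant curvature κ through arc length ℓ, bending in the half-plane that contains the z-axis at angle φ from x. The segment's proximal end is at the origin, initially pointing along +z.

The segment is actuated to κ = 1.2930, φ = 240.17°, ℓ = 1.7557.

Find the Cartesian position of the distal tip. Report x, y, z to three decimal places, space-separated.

θ = κ·ℓ = 1.2930 × 1.7557 = 2.27012 rad
ρ = (1 − cos θ)/κ = (1 − -0.64370)/1.2930 = 1.27123
z = sin θ / κ = 0.76528/1.2930 = 0.59186
x = ρ cos φ = 1.27123 × cos(240.17°) = -0.63235
y = ρ sin φ = 1.27123 × sin(240.17°) = -1.10280

-0.632 -1.103 0.592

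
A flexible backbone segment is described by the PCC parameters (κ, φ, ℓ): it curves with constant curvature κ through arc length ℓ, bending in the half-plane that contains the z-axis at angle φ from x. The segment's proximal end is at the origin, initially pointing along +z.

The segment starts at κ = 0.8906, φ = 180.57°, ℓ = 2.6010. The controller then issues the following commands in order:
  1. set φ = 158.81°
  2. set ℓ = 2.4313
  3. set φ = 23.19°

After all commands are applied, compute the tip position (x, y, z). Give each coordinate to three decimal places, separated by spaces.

initial: κ=0.8906, φ=180.57°, ℓ=2.6010
cmd 1: set φ=158.81° → (κ,φ,ℓ)=(0.8906,158.81°,2.6010) → tip=(-1.7572,0.6812,0.8249)
cmd 2: set ℓ=2.4313 → (κ,φ,ℓ)=(0.8906,158.81°,2.4313) → tip=(-1.6333,0.6332,0.9302)
cmd 3: set φ=23.19° → (κ,φ,ℓ)=(0.8906,23.19°,2.4313) → tip=(1.6102,0.6898,0.9302)

1.610 0.690 0.930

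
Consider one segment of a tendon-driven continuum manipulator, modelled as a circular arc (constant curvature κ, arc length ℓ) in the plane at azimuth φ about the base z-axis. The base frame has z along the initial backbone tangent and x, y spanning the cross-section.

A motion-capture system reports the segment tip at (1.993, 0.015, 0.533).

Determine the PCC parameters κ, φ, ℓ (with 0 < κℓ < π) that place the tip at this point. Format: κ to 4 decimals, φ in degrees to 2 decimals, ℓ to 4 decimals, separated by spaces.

ρ = √(x²+y²) = √(1.993² + 0.015²) = 1.99306
φ = atan2(y, x) mod 360° = atan2(0.015, 1.993) = 0.4312°
|p|² = ρ² + z² = 1.99306² + 0.533² = 4.25636
κ = 2ρ / |p|² = 2×1.99306 / 4.25636 = 0.93651
θ = 2·atan2(ρ, z) = 2·atan2(1.99306, 0.533) = 2.61897 rad
ℓ = θ/κ = 2.61897/0.93651 = 2.79653

0.9365 0.43 2.7965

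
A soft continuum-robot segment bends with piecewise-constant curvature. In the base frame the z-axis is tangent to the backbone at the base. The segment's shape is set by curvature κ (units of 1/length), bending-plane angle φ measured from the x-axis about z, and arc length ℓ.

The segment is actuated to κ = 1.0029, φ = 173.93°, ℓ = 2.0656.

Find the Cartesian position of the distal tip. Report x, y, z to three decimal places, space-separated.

-1.468 0.156 0.875

θ = κ·ℓ = 1.0029 × 2.0656 = 2.07159 rad
ρ = (1 − cos θ)/κ = (1 − -0.48012)/1.0029 = 1.47584
z = sin θ / κ = 0.87720/1.0029 = 0.87467
x = ρ cos φ = 1.47584 × cos(173.93°) = -1.46757
y = ρ sin φ = 1.47584 × sin(173.93°) = 0.15606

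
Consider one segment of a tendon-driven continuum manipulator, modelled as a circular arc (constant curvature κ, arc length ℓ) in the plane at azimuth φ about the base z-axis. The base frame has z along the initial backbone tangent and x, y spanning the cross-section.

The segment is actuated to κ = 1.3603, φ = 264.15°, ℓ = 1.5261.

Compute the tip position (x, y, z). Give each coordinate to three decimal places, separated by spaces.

-0.111 -1.085 0.643

θ = κ·ℓ = 1.3603 × 1.5261 = 2.07595 rad
ρ = (1 − cos θ)/κ = (1 − -0.48395)/1.3603 = 1.09090
z = sin θ / κ = 0.87510/1.3603 = 0.64331
x = ρ cos φ = 1.09090 × cos(264.15°) = -0.11119
y = ρ sin φ = 1.09090 × sin(264.15°) = -1.08521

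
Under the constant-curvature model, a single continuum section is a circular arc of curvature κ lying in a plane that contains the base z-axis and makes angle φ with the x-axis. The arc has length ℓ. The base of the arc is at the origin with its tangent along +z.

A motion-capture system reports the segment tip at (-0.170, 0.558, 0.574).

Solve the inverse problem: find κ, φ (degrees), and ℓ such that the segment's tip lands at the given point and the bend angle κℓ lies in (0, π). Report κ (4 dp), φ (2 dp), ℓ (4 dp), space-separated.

1.7419 106.94 0.9110

ρ = √(x²+y²) = √(-0.170² + 0.558²) = 0.58332
φ = atan2(y, x) mod 360° = atan2(0.558, -0.170) = 106.9439°
|p|² = ρ² + z² = 0.58332² + 0.574² = 0.66974
κ = 2ρ / |p|² = 2×0.58332 / 0.66974 = 1.74193
θ = 2·atan2(ρ, z) = 2·atan2(0.58332, 0.574) = 1.58690 rad
ℓ = θ/κ = 1.58690/1.74193 = 0.91100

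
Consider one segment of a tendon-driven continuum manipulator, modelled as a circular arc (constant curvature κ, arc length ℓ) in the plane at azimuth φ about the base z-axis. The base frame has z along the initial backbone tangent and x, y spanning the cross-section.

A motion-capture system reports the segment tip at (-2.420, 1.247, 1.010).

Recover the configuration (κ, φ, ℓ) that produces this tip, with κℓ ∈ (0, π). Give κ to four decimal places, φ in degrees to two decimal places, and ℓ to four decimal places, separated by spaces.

0.6458 152.74 3.7646

ρ = √(x²+y²) = √(-2.420² + 1.247²) = 2.72239
φ = atan2(y, x) mod 360° = atan2(1.247, -2.420) = 152.7384°
|p|² = ρ² + z² = 2.72239² + 1.010² = 8.43151
κ = 2ρ / |p|² = 2×2.72239 / 8.43151 = 0.64577
θ = 2·atan2(ρ, z) = 2·atan2(2.72239, 1.010) = 2.43108 rad
ℓ = θ/κ = 2.43108/0.64577 = 3.76464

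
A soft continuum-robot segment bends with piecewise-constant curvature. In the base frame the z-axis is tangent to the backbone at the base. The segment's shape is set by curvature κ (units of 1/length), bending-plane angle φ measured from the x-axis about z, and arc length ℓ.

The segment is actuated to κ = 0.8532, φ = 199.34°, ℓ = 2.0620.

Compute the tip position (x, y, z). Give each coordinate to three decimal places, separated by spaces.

-1.313 -0.461 1.151

θ = κ·ℓ = 0.8532 × 2.0620 = 1.75930 rad
ρ = (1 − cos θ)/κ = (1 − -0.18739)/0.8532 = 1.39169
z = sin θ / κ = 0.98229/0.8532 = 1.15130
x = ρ cos φ = 1.39169 × cos(199.34°) = -1.31315
y = ρ sin φ = 1.39169 × sin(199.34°) = -0.46089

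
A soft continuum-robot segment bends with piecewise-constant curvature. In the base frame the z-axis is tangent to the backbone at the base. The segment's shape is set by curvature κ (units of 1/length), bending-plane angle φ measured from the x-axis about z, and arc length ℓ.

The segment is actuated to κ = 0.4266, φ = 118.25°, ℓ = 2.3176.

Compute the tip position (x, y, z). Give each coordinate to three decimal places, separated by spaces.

-0.500 0.930 1.958

θ = κ·ℓ = 0.4266 × 2.3176 = 0.98869 rad
ρ = (1 − cos θ)/κ = (1 − 0.54979)/0.4266 = 1.05535
z = sin θ / κ = 0.83531/0.4266 = 1.95805
x = ρ cos φ = 1.05535 × cos(118.25°) = -0.49952
y = ρ sin φ = 1.05535 × sin(118.25°) = 0.92965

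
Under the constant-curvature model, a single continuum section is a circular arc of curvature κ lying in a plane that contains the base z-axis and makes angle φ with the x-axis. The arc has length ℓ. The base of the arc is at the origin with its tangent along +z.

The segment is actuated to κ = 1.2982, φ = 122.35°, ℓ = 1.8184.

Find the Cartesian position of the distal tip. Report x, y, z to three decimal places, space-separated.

-0.705 1.113 0.542

θ = κ·ℓ = 1.2982 × 1.8184 = 2.36065 rad
ρ = (1 − cos θ)/κ = (1 − -0.71025)/1.2982 = 1.31740
z = sin θ / κ = 0.70395/1.2982 = 0.54225
x = ρ cos φ = 1.31740 × cos(122.35°) = -0.70493
y = ρ sin φ = 1.31740 × sin(122.35°) = 1.11293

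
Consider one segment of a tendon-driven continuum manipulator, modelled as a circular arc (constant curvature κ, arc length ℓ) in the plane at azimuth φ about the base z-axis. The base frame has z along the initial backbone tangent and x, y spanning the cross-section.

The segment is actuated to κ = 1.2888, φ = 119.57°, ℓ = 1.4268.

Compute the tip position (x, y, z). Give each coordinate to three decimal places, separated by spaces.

θ = κ·ℓ = 1.2888 × 1.4268 = 1.83886 rad
ρ = (1 − cos θ)/κ = (1 − -0.26486)/1.2888 = 0.98143
z = sin θ / κ = 0.96429/1.2888 = 0.74820
x = ρ cos φ = 0.98143 × cos(119.57°) = -0.48432
y = ρ sin φ = 0.98143 × sin(119.57°) = 0.85360

-0.484 0.854 0.748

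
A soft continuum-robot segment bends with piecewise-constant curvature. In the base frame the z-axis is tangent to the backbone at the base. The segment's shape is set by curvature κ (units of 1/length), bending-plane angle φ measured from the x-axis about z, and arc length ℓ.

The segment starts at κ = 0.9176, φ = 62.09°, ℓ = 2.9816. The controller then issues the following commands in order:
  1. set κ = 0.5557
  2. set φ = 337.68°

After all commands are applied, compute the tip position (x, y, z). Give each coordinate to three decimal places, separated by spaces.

1.808 -0.742 1.793

initial: κ=0.9176, φ=62.09°, ℓ=2.9816
cmd 1: set κ=0.5557 → (κ,φ,ℓ)=(0.5557,62.09°,2.9816) → tip=(0.9147,1.7269,1.7929)
cmd 2: set φ=337.68° → (κ,φ,ℓ)=(0.5557,337.68°,2.9816) → tip=(1.8078,-0.7422,1.7929)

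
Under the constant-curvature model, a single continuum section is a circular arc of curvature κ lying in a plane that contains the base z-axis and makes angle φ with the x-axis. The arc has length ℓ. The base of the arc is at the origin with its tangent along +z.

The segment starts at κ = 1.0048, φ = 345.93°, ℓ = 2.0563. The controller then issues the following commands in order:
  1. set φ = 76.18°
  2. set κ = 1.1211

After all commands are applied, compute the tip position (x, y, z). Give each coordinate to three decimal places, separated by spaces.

0.356 1.447 0.662

initial: κ=1.0048, φ=345.93°, ℓ=2.0563
cmd 1: set φ=76.18° → (κ,φ,ℓ)=(1.0048,76.18°,2.0563) → tip=(0.3507,1.4258,0.8756)
cmd 2: set κ=1.1211 → (κ,φ,ℓ)=(1.1211,76.18°,2.0563) → tip=(0.3559,1.4467,0.6620)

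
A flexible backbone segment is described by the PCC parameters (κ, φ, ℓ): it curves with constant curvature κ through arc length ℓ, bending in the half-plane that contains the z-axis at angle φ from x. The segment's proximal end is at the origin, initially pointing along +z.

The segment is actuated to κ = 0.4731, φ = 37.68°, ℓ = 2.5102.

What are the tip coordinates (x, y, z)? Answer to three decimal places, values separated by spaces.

1.047 0.809 1.960

θ = κ·ℓ = 0.4731 × 2.5102 = 1.18758 rad
ρ = (1 − cos θ)/κ = (1 − 0.37391)/0.4731 = 1.32338
z = sin θ / κ = 0.92747/0.4731 = 1.96040
x = ρ cos φ = 1.32338 × cos(37.68°) = 1.04737
y = ρ sin φ = 1.32338 × sin(37.68°) = 0.80892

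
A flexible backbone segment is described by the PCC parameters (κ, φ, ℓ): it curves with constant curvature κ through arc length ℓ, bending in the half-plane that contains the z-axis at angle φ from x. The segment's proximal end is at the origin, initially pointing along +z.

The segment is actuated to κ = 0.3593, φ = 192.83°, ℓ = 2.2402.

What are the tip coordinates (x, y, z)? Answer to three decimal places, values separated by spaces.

θ = κ·ℓ = 0.3593 × 2.2402 = 0.80490 rad
ρ = (1 − cos θ)/κ = (1 − 0.69318)/0.3593 = 0.85394
z = sin θ / κ = 0.72076/0.3593 = 2.00602
x = ρ cos φ = 0.85394 × cos(192.83°) = -0.83262
y = ρ sin φ = 0.85394 × sin(192.83°) = -0.18962

-0.833 -0.190 2.006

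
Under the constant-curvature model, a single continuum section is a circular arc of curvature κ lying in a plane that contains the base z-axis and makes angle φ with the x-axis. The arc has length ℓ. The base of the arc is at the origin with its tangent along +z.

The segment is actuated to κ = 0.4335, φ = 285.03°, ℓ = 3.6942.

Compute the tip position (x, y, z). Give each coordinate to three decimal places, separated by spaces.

0.617 -2.296 2.306

θ = κ·ℓ = 0.4335 × 3.6942 = 1.60144 rad
ρ = (1 − cos θ)/κ = (1 − -0.03063)/0.4335 = 2.37747
z = sin θ / κ = 0.99953/0.4335 = 2.30572
x = ρ cos φ = 2.37747 × cos(285.03°) = 0.61654
y = ρ sin φ = 2.37747 × sin(285.03°) = -2.29614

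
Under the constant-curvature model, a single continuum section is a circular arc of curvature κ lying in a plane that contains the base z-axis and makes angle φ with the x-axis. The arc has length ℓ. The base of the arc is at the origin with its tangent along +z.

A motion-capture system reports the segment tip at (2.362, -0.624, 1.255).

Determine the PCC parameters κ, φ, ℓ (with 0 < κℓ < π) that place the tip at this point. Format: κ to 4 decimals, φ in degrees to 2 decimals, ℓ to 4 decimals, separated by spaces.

ρ = √(x²+y²) = √(2.362² + -0.624²) = 2.44303
φ = atan2(y, x) mod 360° = atan2(-0.624, 2.362) = 345.2015°
|p|² = ρ² + z² = 2.44303² + 1.255² = 7.54345
κ = 2ρ / |p|² = 2×2.44303 / 7.54345 = 0.64772
θ = 2·atan2(ρ, z) = 2·atan2(2.44303, 1.255) = 2.19249 rad
ℓ = θ/κ = 2.19249/0.64772 = 3.38491

0.6477 345.20 3.3849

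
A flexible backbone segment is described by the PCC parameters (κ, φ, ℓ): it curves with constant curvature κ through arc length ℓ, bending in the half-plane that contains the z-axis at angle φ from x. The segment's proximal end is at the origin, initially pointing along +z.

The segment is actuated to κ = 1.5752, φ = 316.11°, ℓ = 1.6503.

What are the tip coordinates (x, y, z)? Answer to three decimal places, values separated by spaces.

0.849 -0.817 0.328

θ = κ·ℓ = 1.5752 × 1.6503 = 2.59955 rad
ρ = (1 − cos θ)/κ = (1 − -0.85666)/1.5752 = 1.17868
z = sin θ / κ = 0.51588/1.5752 = 0.32750
x = ρ cos φ = 1.17868 × cos(316.11°) = 0.84944
y = ρ sin φ = 1.17868 × sin(316.11°) = -0.81715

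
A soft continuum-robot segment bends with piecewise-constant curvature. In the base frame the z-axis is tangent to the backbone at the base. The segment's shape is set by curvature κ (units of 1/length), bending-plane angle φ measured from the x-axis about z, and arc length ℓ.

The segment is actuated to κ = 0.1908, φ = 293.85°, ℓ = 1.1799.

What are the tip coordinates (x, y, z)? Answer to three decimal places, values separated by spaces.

θ = κ·ℓ = 0.1908 × 1.1799 = 0.22512 rad
ρ = (1 − cos θ)/κ = (1 − 0.97477)/0.1908 = 0.13225
z = sin θ / κ = 0.22323/0.1908 = 1.16996
x = ρ cos φ = 0.13225 × cos(293.85°) = 0.05348
y = ρ sin φ = 0.13225 × sin(293.85°) = -0.12096

0.053 -0.121 1.170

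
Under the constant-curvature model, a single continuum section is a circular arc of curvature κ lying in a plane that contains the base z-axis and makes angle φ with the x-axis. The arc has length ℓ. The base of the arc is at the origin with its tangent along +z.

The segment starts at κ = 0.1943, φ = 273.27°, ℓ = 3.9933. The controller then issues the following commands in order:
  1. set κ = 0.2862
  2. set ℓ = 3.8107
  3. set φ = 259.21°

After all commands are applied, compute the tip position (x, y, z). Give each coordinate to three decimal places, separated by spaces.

-0.352 -1.847 3.099

initial: κ=0.1943, φ=273.27°, ℓ=3.9933
cmd 1: set κ=0.2862 → (κ,φ,ℓ)=(0.2862,273.27°,3.9933) → tip=(0.1166,-2.0408,3.1790)
cmd 2: set ℓ=3.8107 → (κ,φ,ℓ)=(0.2862,273.27°,3.8107) → tip=(0.1072,-1.8770,3.0989)
cmd 3: set φ=259.21° → (κ,φ,ℓ)=(0.2862,259.21°,3.8107) → tip=(-0.3520,-1.8468,3.0989)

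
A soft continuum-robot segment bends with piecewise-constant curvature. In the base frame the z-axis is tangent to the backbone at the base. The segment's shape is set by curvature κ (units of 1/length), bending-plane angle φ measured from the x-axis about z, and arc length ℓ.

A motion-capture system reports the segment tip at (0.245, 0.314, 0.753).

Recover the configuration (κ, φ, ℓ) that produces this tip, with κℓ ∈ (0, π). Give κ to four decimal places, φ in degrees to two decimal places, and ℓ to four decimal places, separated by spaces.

ρ = √(x²+y²) = √(0.245² + 0.314²) = 0.39827
φ = atan2(y, x) mod 360° = atan2(0.314, 0.245) = 52.0367°
|p|² = ρ² + z² = 0.39827² + 0.753² = 0.72563
κ = 2ρ / |p|² = 2×0.39827 / 0.72563 = 1.09773
θ = 2·atan2(ρ, z) = 2·atan2(0.39827, 0.753) = 0.97302 rad
ℓ = θ/κ = 0.97302/1.09773 = 0.88639

1.0977 52.04 0.8864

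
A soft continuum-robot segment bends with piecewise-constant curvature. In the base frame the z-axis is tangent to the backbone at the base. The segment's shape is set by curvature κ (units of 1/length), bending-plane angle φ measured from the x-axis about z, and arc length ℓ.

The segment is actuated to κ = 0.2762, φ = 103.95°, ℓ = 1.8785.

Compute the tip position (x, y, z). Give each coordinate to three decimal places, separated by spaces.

-0.115 0.462 1.795

θ = κ·ℓ = 0.2762 × 1.8785 = 0.51884 rad
ρ = (1 − cos θ)/κ = (1 − 0.86839)/0.2762 = 0.47649
z = sin θ / κ = 0.49587/0.2762 = 1.79535
x = ρ cos φ = 0.47649 × cos(103.95°) = -0.11487
y = ρ sin φ = 0.47649 × sin(103.95°) = 0.46243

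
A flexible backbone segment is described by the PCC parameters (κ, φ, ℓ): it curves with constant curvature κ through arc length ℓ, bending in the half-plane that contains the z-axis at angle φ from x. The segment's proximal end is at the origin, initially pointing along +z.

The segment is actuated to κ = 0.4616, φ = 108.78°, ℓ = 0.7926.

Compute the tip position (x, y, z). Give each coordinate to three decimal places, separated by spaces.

θ = κ·ℓ = 0.4616 × 0.7926 = 0.36586 rad
ρ = (1 − cos θ)/κ = (1 − 0.93381)/0.4616 = 0.14338
z = sin θ / κ = 0.35776/0.4616 = 0.77504
x = ρ cos φ = 0.14338 × cos(108.78°) = -0.04616
y = ρ sin φ = 0.14338 × sin(108.78°) = 0.13575

-0.046 0.136 0.775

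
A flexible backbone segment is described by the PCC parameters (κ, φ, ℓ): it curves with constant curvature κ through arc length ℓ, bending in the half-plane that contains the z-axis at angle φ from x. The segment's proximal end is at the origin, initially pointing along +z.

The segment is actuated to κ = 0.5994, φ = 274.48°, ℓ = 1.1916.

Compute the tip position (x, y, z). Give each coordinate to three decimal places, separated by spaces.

0.032 -0.407 1.093

θ = κ·ℓ = 0.5994 × 1.1916 = 0.71425 rad
ρ = (1 − cos θ)/κ = (1 − 0.75559)/0.5994 = 0.40776
z = sin θ / κ = 0.65505/0.5994 = 1.09284
x = ρ cos φ = 0.40776 × cos(274.48°) = 0.03185
y = ρ sin φ = 0.40776 × sin(274.48°) = -0.40652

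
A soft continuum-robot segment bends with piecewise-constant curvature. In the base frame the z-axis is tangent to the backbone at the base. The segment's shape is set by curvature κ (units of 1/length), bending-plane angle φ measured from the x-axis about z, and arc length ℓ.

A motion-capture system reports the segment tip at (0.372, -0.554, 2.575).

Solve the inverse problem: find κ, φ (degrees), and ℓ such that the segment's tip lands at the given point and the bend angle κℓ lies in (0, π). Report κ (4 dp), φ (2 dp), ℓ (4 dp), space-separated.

0.1886 303.88 2.6888

ρ = √(x²+y²) = √(0.372² + -0.554²) = 0.66731
φ = atan2(y, x) mod 360° = atan2(-0.554, 0.372) = 303.8806°
|p|² = ρ² + z² = 0.66731² + 2.575² = 7.07593
κ = 2ρ / |p|² = 2×0.66731 / 7.07593 = 0.18861
θ = 2·atan2(ρ, z) = 2·atan2(0.66731, 2.575) = 0.50714 rad
ℓ = θ/κ = 0.50714/0.18861 = 2.68878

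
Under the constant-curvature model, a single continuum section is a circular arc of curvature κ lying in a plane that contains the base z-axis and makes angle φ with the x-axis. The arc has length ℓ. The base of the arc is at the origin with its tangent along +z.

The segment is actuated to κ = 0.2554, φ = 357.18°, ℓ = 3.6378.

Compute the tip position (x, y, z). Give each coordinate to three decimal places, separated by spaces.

θ = κ·ℓ = 0.2554 × 3.6378 = 0.92909 rad
ρ = (1 − cos θ)/κ = (1 − 0.59856)/0.2554 = 1.57181
z = sin θ / κ = 0.80108/0.2554 = 3.13656
x = ρ cos φ = 1.57181 × cos(357.18°) = 1.56991
y = ρ sin φ = 1.57181 × sin(357.18°) = -0.07733

1.570 -0.077 3.137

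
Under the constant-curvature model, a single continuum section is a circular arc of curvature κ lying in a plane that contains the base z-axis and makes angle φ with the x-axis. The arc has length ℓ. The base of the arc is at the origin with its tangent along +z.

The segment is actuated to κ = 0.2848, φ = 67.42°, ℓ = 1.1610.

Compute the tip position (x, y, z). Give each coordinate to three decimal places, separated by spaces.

θ = κ·ℓ = 0.2848 × 1.1610 = 0.33065 rad
ρ = (1 − cos θ)/κ = (1 − 0.94583)/0.2848 = 0.19020
z = sin θ / κ = 0.32466/0.2848 = 1.13996
x = ρ cos φ = 0.19020 × cos(67.42°) = 0.07303
y = ρ sin φ = 0.19020 × sin(67.42°) = 0.17562

0.073 0.176 1.140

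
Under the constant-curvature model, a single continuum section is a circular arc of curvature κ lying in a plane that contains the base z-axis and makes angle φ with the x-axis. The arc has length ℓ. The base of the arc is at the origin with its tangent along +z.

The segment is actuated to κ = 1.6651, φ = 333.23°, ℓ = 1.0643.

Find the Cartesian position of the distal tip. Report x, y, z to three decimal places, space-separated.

0.643 -0.325 0.588

θ = κ·ℓ = 1.6651 × 1.0643 = 1.77217 rad
ρ = (1 − cos θ)/κ = (1 − -0.20001)/1.6651 = 0.72068
z = sin θ / κ = 0.97979/1.6651 = 0.58843
x = ρ cos φ = 0.72068 × cos(333.23°) = 0.64344
y = ρ sin φ = 0.72068 × sin(333.23°) = -0.32460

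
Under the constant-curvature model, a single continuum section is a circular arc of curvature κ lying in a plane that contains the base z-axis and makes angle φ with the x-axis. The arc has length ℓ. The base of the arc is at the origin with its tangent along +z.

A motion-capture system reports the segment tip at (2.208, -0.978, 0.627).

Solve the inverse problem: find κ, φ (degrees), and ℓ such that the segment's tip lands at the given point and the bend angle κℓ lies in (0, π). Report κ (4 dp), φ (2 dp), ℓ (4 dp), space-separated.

ρ = √(x²+y²) = √(2.208² + -0.978²) = 2.41490
φ = atan2(y, x) mod 360° = atan2(-0.978, 2.208) = 336.1098°
|p|² = ρ² + z² = 2.41490² + 0.627² = 6.22488
κ = 2ρ / |p|² = 2×2.41490 / 6.22488 = 0.77589
θ = 2·atan2(ρ, z) = 2·atan2(2.41490, 0.627) = 2.63353 rad
ℓ = θ/κ = 2.63353/0.77589 = 3.39422

0.7759 336.11 3.3942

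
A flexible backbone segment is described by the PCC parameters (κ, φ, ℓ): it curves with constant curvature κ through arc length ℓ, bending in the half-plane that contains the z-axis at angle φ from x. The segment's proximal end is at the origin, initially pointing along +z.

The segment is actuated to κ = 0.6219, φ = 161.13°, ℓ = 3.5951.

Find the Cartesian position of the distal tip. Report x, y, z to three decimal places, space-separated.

-2.460 0.841 1.265

θ = κ·ℓ = 0.6219 × 3.5951 = 2.23579 rad
ρ = (1 − cos θ)/κ = (1 − -0.61706)/0.6219 = 2.60019
z = sin θ / κ = 0.78692/0.6219 = 1.26535
x = ρ cos φ = 2.60019 × cos(161.13°) = -2.46044
y = ρ sin φ = 2.60019 × sin(161.13°) = 0.84096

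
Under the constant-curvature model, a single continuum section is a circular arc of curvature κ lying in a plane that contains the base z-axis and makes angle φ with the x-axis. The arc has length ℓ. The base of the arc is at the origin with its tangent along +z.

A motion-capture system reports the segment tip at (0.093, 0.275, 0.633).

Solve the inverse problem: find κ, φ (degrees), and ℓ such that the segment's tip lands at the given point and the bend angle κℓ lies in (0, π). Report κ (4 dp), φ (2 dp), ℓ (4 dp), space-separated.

1.1972 71.32 0.7183

ρ = √(x²+y²) = √(0.093² + 0.275²) = 0.29030
φ = atan2(y, x) mod 360° = atan2(0.275, 0.093) = 71.3154°
|p|² = ρ² + z² = 0.29030² + 0.633² = 0.48496
κ = 2ρ / |p|² = 2×0.29030 / 0.48496 = 1.19720
θ = 2·atan2(ρ, z) = 2·atan2(0.29030, 0.633) = 0.85998 rad
ℓ = θ/κ = 0.85998/1.19720 = 0.71832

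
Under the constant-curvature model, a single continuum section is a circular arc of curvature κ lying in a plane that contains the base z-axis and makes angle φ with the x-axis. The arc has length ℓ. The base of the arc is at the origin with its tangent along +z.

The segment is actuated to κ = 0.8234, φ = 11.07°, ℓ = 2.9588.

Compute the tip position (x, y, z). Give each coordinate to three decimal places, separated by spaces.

θ = κ·ℓ = 0.8234 × 2.9588 = 2.43628 rad
ρ = (1 − cos θ)/κ = (1 − -0.76141)/0.8234 = 2.13919
z = sin θ / κ = 0.64828/0.8234 = 0.78731
x = ρ cos φ = 2.13919 × cos(11.07°) = 2.09938
y = ρ sin φ = 2.13919 × sin(11.07°) = 0.41074

2.099 0.411 0.787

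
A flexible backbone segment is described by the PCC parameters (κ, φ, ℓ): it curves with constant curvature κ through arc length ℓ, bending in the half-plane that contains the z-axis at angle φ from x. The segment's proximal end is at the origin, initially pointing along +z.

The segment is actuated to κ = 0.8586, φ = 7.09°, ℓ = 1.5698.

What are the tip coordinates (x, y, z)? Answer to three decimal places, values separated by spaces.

θ = κ·ℓ = 0.8586 × 1.5698 = 1.34783 rad
ρ = (1 − cos θ)/κ = (1 − 0.22112)/0.8586 = 0.90715
z = sin θ / κ = 0.97525/0.8586 = 1.13586
x = ρ cos φ = 0.90715 × cos(7.09°) = 0.90021
y = ρ sin φ = 0.90715 × sin(7.09°) = 0.11197

0.900 0.112 1.136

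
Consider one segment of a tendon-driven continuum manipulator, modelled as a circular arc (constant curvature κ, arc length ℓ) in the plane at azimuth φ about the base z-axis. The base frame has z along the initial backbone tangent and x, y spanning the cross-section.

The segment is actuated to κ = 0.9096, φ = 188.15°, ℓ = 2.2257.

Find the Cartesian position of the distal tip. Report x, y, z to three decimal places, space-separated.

θ = κ·ℓ = 0.9096 × 2.2257 = 2.02450 rad
ρ = (1 − cos θ)/κ = (1 − -0.43829)/0.9096 = 1.58124
z = sin θ / κ = 0.89883/0.9096 = 0.98816
x = ρ cos φ = 1.58124 × cos(188.15°) = -1.56527
y = ρ sin φ = 1.58124 × sin(188.15°) = -0.22416

-1.565 -0.224 0.988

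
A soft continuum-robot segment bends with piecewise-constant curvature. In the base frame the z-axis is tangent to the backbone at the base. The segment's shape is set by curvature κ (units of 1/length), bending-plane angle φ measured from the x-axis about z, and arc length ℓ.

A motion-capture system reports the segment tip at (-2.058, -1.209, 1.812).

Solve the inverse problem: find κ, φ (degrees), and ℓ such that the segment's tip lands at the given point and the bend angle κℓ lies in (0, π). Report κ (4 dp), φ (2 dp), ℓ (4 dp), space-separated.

0.5316 210.43 3.4669

ρ = √(x²+y²) = √(-2.058² + -1.209²) = 2.38685
φ = atan2(y, x) mod 360° = atan2(-1.209, -2.058) = 210.4327°
|p|² = ρ² + z² = 2.38685² + 1.812² = 8.98039
κ = 2ρ / |p|² = 2×2.38685 / 8.98039 = 0.53157
θ = 2·atan2(ρ, z) = 2·atan2(2.38685, 1.812) = 1.84292 rad
ℓ = θ/κ = 1.84292/0.53157 = 3.46694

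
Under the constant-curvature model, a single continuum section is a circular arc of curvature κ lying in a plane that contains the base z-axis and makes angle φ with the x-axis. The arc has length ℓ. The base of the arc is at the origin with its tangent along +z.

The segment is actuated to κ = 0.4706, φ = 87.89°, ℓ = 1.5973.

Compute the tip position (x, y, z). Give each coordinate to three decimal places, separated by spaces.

θ = κ·ℓ = 0.4706 × 1.5973 = 0.75169 rad
ρ = (1 − cos θ)/κ = (1 − 0.73054)/0.4706 = 0.57260
z = sin θ / κ = 0.68287/0.4706 = 1.45107
x = ρ cos φ = 0.57260 × cos(87.89°) = 0.02108
y = ρ sin φ = 0.57260 × sin(87.89°) = 0.57221

0.021 0.572 1.451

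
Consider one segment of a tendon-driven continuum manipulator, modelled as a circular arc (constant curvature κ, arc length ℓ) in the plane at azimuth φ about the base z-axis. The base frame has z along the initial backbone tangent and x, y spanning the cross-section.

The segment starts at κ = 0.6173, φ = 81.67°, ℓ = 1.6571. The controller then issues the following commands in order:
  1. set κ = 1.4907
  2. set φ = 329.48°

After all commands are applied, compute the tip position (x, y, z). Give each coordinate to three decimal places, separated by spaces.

initial: κ=0.6173, φ=81.67°, ℓ=1.6571
cmd 1: set κ=1.4907 → (κ,φ,ℓ)=(1.4907,81.67°,1.6571) → tip=(0.1733,1.1835,0.4173)
cmd 2: set φ=329.48° → (κ,φ,ℓ)=(1.4907,329.48°,1.6571) → tip=(1.0304,-0.6074,0.4173)

1.030 -0.607 0.417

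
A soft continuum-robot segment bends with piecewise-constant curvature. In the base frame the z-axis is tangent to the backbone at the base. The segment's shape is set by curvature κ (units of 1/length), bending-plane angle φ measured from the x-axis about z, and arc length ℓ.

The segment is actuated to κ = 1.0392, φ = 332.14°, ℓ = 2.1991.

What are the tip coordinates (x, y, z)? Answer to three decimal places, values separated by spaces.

θ = κ·ℓ = 1.0392 × 2.1991 = 2.28530 rad
ρ = (1 − cos θ)/κ = (1 − -0.65525)/1.0392 = 1.59281
z = sin θ / κ = 0.75542/1.0392 = 0.72692
x = ρ cos φ = 1.59281 × cos(332.14°) = 1.40819
y = ρ sin φ = 1.59281 × sin(332.14°) = -0.74434

1.408 -0.744 0.727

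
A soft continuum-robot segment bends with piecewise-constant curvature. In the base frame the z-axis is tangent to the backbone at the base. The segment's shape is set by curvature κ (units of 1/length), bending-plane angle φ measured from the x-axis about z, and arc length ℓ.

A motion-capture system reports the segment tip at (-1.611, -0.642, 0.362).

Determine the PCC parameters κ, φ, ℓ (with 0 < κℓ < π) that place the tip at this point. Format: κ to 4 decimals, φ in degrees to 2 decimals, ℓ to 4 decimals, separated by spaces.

1.1051 201.73 2.4704

ρ = √(x²+y²) = √(-1.611² + -0.642²) = 1.73421
φ = atan2(y, x) mod 360° = atan2(-0.642, -1.611) = 201.7278°
|p|² = ρ² + z² = 1.73421² + 0.362² = 3.13853
κ = 2ρ / |p|² = 2×1.73421 / 3.13853 = 1.10511
θ = 2·atan2(ρ, z) = 2·atan2(1.73421, 0.362) = 2.73002 rad
ℓ = θ/κ = 2.73002/1.10511 = 2.47036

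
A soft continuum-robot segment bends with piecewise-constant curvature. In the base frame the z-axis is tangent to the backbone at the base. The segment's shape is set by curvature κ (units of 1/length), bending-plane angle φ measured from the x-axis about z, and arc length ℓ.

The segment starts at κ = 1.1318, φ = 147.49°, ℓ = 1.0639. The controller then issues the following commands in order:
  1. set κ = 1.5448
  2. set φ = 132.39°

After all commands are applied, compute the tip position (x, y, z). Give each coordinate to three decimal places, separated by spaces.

-0.468 0.513 0.646

initial: κ=1.1318, φ=147.49°, ℓ=1.0639
cmd 1: set κ=1.5448 → (κ,φ,ℓ)=(1.5448,147.49°,1.0639) → tip=(-0.5856,0.3732,0.6456)
cmd 2: set φ=132.39° → (κ,φ,ℓ)=(1.5448,132.39°,1.0639) → tip=(-0.4681,0.5128,0.6456)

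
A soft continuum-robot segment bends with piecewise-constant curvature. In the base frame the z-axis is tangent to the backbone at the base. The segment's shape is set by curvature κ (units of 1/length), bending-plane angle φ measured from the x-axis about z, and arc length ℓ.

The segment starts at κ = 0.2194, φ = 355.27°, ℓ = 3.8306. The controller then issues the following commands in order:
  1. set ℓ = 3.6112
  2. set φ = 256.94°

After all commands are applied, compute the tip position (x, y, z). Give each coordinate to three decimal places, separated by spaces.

-0.307 -1.322 3.245

initial: κ=0.2194, φ=355.27°, ℓ=3.8306
cmd 1: set ℓ=3.6112 → (κ,φ,ℓ)=(0.2194,355.27°,3.6112) → tip=(1.3527,-0.1119,3.2451)
cmd 2: set φ=256.94° → (κ,φ,ℓ)=(0.2194,256.94°,3.6112) → tip=(-0.3067,-1.3222,3.2451)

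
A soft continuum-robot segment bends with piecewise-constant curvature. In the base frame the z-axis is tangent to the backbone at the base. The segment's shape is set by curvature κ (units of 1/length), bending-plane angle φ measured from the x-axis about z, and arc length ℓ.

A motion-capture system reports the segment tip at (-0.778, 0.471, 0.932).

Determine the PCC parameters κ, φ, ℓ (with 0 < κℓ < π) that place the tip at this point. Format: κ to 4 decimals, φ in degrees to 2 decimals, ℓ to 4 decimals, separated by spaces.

1.0726 148.81 1.4416

ρ = √(x²+y²) = √(-0.778² + 0.471²) = 0.90946
φ = atan2(y, x) mod 360° = atan2(0.471, -0.778) = 148.8094°
|p|² = ρ² + z² = 0.90946² + 0.932² = 1.69575
κ = 2ρ / |p|² = 2×0.90946 / 1.69575 = 1.07264
θ = 2·atan2(ρ, z) = 2·atan2(0.90946, 0.932) = 1.54632 rad
ℓ = θ/κ = 1.54632/1.07264 = 1.44160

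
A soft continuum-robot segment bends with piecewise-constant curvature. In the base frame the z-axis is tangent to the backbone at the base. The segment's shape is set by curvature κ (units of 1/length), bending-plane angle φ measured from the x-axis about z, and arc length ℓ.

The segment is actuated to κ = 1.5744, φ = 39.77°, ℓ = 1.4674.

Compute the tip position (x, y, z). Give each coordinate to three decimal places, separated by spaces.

0.817 0.680 0.469

θ = κ·ℓ = 1.5744 × 1.4674 = 2.31027 rad
ρ = (1 − cos θ)/κ = (1 − -0.67390)/1.5744 = 1.06320
z = sin θ / κ = 0.73882/1.5744 = 0.46927
x = ρ cos φ = 1.06320 × cos(39.77°) = 0.81720
y = ρ sin φ = 1.06320 × sin(39.77°) = 0.68014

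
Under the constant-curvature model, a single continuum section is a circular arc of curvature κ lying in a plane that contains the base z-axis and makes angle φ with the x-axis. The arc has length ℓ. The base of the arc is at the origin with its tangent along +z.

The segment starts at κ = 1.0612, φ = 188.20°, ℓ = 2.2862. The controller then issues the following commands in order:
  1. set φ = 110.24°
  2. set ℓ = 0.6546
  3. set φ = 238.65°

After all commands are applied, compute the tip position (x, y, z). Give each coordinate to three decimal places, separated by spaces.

-0.114 -0.186 0.603

initial: κ=1.0612, φ=188.20°, ℓ=2.2862
cmd 1: set φ=110.24° → (κ,φ,ℓ)=(1.0612,110.24°,2.2862) → tip=(-0.5721,1.5515,0.6181)
cmd 2: set ℓ=0.6546 → (κ,φ,ℓ)=(1.0612,110.24°,0.6546) → tip=(-0.0755,0.2049,0.6032)
cmd 3: set φ=238.65° → (κ,φ,ℓ)=(1.0612,238.65°,0.6546) → tip=(-0.1136,-0.1865,0.6032)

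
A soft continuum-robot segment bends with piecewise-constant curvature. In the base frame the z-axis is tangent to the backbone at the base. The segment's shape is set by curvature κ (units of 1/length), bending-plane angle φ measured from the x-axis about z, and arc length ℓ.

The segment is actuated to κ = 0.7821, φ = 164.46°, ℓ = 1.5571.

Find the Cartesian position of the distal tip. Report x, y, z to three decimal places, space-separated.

θ = κ·ℓ = 0.7821 × 1.5571 = 1.21781 rad
ρ = (1 − cos θ)/κ = (1 − 0.34570)/0.7821 = 0.83659
z = sin θ / κ = 0.93834/0.7821 = 1.19977
x = ρ cos φ = 0.83659 × cos(164.46°) = -0.80601
y = ρ sin φ = 0.83659 × sin(164.46°) = 0.22413

-0.806 0.224 1.200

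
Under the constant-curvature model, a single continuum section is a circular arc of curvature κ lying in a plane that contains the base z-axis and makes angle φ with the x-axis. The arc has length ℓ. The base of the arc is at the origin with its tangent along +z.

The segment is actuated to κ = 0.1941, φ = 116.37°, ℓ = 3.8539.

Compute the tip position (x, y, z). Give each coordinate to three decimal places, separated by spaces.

θ = κ·ℓ = 0.1941 × 3.8539 = 0.74804 rad
ρ = (1 − cos θ)/κ = (1 − 0.73302)/0.1941 = 1.37547
z = sin θ / κ = 0.68020/0.1941 = 3.50440
x = ρ cos φ = 1.37547 × cos(116.37°) = -0.61094
y = ρ sin φ = 1.37547 × sin(116.37°) = 1.23234

-0.611 1.232 3.504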